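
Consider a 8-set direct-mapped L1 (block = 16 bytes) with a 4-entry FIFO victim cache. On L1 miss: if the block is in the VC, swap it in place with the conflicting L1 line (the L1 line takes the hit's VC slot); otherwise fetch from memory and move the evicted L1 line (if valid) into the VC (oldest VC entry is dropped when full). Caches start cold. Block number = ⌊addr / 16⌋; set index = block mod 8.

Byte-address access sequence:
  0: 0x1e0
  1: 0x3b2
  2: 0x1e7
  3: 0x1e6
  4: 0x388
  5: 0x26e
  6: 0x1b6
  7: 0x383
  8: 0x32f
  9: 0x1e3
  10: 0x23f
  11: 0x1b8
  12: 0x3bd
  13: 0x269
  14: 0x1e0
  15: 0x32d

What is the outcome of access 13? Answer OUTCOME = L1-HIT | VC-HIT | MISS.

  [0] addr=0x1e0 blk=30 s=6: MISS | VC []
  [1] addr=0x3b2 blk=59 s=3: MISS | VC []
  [2] addr=0x1e7 blk=30 s=6: L1-HIT | VC []
  [3] addr=0x1e6 blk=30 s=6: L1-HIT | VC []
  [4] addr=0x388 blk=56 s=0: MISS | VC []
  [5] addr=0x26e blk=38 s=6: MISS | VC [30]
  [6] addr=0x1b6 blk=27 s=3: MISS | VC [30, 59]
  [7] addr=0x383 blk=56 s=0: L1-HIT | VC [30, 59]
  [8] addr=0x32f blk=50 s=2: MISS | VC [30, 59]
  [9] addr=0x1e3 blk=30 s=6: VC-HIT | VC [38, 59]
  [10] addr=0x23f blk=35 s=3: MISS | VC [38, 59, 27]
  [11] addr=0x1b8 blk=27 s=3: VC-HIT | VC [38, 59, 35]
  [12] addr=0x3bd blk=59 s=3: VC-HIT | VC [38, 27, 35]
  [13] addr=0x269 blk=38 s=6: VC-HIT | VC [30, 27, 35]
  [14] addr=0x1e0 blk=30 s=6: VC-HIT | VC [38, 27, 35]
  [15] addr=0x32d blk=50 s=2: L1-HIT | VC [38, 27, 35]

OUTCOME = VC-HIT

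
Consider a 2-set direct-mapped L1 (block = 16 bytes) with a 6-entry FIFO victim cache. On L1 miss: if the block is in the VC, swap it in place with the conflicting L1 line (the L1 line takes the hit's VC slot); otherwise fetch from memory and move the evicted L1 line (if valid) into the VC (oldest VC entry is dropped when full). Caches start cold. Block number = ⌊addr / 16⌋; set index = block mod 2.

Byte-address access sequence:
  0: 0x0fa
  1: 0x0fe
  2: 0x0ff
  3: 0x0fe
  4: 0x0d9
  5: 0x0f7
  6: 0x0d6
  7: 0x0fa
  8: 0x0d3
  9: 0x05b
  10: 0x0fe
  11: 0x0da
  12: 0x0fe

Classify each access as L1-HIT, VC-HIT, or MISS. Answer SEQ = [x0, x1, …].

SEQ = [MISS, L1-HIT, L1-HIT, L1-HIT, MISS, VC-HIT, VC-HIT, VC-HIT, VC-HIT, MISS, VC-HIT, VC-HIT, VC-HIT]

#0 0xfa→b15/s1 MISS; vc=[]
#1 0xfe→b15/s1 L1-HIT; vc=[]
#2 0xff→b15/s1 L1-HIT; vc=[]
#3 0xfe→b15/s1 L1-HIT; vc=[]
#4 0xd9→b13/s1 MISS; vc=[15]
#5 0xf7→b15/s1 VC-HIT; vc=[13]
#6 0xd6→b13/s1 VC-HIT; vc=[15]
#7 0xfa→b15/s1 VC-HIT; vc=[13]
#8 0xd3→b13/s1 VC-HIT; vc=[15]
#9 0x5b→b5/s1 MISS; vc=[15,13]
#10 0xfe→b15/s1 VC-HIT; vc=[5,13]
#11 0xda→b13/s1 VC-HIT; vc=[5,15]
#12 0xfe→b15/s1 VC-HIT; vc=[5,13]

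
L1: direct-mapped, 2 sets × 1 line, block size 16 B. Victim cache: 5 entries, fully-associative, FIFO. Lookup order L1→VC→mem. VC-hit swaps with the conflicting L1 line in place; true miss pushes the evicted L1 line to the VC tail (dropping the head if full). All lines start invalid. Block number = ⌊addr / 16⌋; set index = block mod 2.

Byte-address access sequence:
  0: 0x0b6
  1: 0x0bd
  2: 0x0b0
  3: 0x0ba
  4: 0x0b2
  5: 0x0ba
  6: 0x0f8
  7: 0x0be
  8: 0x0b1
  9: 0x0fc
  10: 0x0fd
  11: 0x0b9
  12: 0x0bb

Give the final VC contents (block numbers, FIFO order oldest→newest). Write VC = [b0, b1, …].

0: 0xb6 (blk 11, set 1) → MISS  vc=[]
1: 0xbd (blk 11, set 1) → L1-HIT  vc=[]
2: 0xb0 (blk 11, set 1) → L1-HIT  vc=[]
3: 0xba (blk 11, set 1) → L1-HIT  vc=[]
4: 0xb2 (blk 11, set 1) → L1-HIT  vc=[]
5: 0xba (blk 11, set 1) → L1-HIT  vc=[]
6: 0xf8 (blk 15, set 1) → MISS  vc=[11]
7: 0xbe (blk 11, set 1) → VC-HIT  vc=[15]
8: 0xb1 (blk 11, set 1) → L1-HIT  vc=[15]
9: 0xfc (blk 15, set 1) → VC-HIT  vc=[11]
10: 0xfd (blk 15, set 1) → L1-HIT  vc=[11]
11: 0xb9 (blk 11, set 1) → VC-HIT  vc=[15]
12: 0xbb (blk 11, set 1) → L1-HIT  vc=[15]

VC = [15]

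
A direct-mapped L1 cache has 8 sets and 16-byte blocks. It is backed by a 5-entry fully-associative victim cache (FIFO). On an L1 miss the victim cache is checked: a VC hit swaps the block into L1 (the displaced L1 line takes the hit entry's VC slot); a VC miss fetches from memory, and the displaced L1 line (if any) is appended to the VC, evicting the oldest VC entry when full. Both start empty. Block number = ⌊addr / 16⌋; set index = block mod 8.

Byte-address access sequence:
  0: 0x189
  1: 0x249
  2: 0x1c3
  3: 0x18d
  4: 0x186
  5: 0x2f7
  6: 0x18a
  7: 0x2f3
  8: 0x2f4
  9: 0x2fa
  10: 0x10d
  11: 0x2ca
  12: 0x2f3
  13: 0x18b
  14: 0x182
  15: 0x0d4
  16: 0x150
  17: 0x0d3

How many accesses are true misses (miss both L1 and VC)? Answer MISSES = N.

MISSES = 8

#0 0x189→b24/s0 MISS; vc=[]
#1 0x249→b36/s4 MISS; vc=[]
#2 0x1c3→b28/s4 MISS; vc=[36]
#3 0x18d→b24/s0 L1-HIT; vc=[36]
#4 0x186→b24/s0 L1-HIT; vc=[36]
#5 0x2f7→b47/s7 MISS; vc=[36]
#6 0x18a→b24/s0 L1-HIT; vc=[36]
#7 0x2f3→b47/s7 L1-HIT; vc=[36]
#8 0x2f4→b47/s7 L1-HIT; vc=[36]
#9 0x2fa→b47/s7 L1-HIT; vc=[36]
#10 0x10d→b16/s0 MISS; vc=[36,24]
#11 0x2ca→b44/s4 MISS; vc=[36,24,28]
#12 0x2f3→b47/s7 L1-HIT; vc=[36,24,28]
#13 0x18b→b24/s0 VC-HIT; vc=[36,16,28]
#14 0x182→b24/s0 L1-HIT; vc=[36,16,28]
#15 0xd4→b13/s5 MISS; vc=[36,16,28]
#16 0x150→b21/s5 MISS; vc=[36,16,28,13]
#17 0xd3→b13/s5 VC-HIT; vc=[36,16,28,21]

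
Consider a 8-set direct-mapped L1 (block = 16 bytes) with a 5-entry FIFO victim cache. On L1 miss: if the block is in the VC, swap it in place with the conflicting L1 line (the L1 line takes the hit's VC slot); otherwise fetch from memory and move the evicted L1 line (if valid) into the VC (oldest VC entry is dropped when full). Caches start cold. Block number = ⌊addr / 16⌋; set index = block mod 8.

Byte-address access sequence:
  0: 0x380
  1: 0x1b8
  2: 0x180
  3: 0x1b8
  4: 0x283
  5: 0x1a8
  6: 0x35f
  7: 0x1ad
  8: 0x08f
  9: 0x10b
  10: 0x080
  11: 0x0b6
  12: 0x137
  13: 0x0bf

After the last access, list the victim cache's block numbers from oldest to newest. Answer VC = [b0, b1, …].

VC = [24, 40, 16, 27, 19]

#0 0x380→b56/s0 MISS; vc=[]
#1 0x1b8→b27/s3 MISS; vc=[]
#2 0x180→b24/s0 MISS; vc=[56]
#3 0x1b8→b27/s3 L1-HIT; vc=[56]
#4 0x283→b40/s0 MISS; vc=[56,24]
#5 0x1a8→b26/s2 MISS; vc=[56,24]
#6 0x35f→b53/s5 MISS; vc=[56,24]
#7 0x1ad→b26/s2 L1-HIT; vc=[56,24]
#8 0x8f→b8/s0 MISS; vc=[56,24,40]
#9 0x10b→b16/s0 MISS; vc=[56,24,40,8]
#10 0x80→b8/s0 VC-HIT; vc=[56,24,40,16]
#11 0xb6→b11/s3 MISS; vc=[56,24,40,16,27]
#12 0x137→b19/s3 MISS; vc=[24,40,16,27,11]
#13 0xbf→b11/s3 VC-HIT; vc=[24,40,16,27,19]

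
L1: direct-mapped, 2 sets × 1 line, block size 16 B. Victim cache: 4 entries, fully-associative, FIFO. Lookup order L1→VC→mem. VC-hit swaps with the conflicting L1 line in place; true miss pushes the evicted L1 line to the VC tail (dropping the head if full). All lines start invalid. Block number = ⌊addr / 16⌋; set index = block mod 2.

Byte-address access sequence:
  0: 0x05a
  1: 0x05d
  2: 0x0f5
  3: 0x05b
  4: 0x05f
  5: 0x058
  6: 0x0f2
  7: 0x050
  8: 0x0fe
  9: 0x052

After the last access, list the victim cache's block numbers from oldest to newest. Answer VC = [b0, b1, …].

VC = [15]

  [0] addr=0x5a blk=5 s=1: MISS | VC []
  [1] addr=0x5d blk=5 s=1: L1-HIT | VC []
  [2] addr=0xf5 blk=15 s=1: MISS | VC [5]
  [3] addr=0x5b blk=5 s=1: VC-HIT | VC [15]
  [4] addr=0x5f blk=5 s=1: L1-HIT | VC [15]
  [5] addr=0x58 blk=5 s=1: L1-HIT | VC [15]
  [6] addr=0xf2 blk=15 s=1: VC-HIT | VC [5]
  [7] addr=0x50 blk=5 s=1: VC-HIT | VC [15]
  [8] addr=0xfe blk=15 s=1: VC-HIT | VC [5]
  [9] addr=0x52 blk=5 s=1: VC-HIT | VC [15]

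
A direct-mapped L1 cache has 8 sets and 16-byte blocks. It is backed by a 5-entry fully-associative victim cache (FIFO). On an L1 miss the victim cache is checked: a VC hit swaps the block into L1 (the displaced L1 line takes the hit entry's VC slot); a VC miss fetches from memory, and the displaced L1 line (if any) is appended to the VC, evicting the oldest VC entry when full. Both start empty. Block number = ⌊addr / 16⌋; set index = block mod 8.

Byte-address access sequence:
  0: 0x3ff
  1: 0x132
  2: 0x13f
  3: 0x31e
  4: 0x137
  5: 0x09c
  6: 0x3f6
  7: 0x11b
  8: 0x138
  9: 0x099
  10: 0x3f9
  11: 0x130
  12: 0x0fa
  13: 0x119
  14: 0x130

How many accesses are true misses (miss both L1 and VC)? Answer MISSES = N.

#0 0x3ff→b63/s7 MISS; vc=[]
#1 0x132→b19/s3 MISS; vc=[]
#2 0x13f→b19/s3 L1-HIT; vc=[]
#3 0x31e→b49/s1 MISS; vc=[]
#4 0x137→b19/s3 L1-HIT; vc=[]
#5 0x9c→b9/s1 MISS; vc=[49]
#6 0x3f6→b63/s7 L1-HIT; vc=[49]
#7 0x11b→b17/s1 MISS; vc=[49,9]
#8 0x138→b19/s3 L1-HIT; vc=[49,9]
#9 0x99→b9/s1 VC-HIT; vc=[49,17]
#10 0x3f9→b63/s7 L1-HIT; vc=[49,17]
#11 0x130→b19/s3 L1-HIT; vc=[49,17]
#12 0xfa→b15/s7 MISS; vc=[49,17,63]
#13 0x119→b17/s1 VC-HIT; vc=[49,9,63]
#14 0x130→b19/s3 L1-HIT; vc=[49,9,63]

MISSES = 6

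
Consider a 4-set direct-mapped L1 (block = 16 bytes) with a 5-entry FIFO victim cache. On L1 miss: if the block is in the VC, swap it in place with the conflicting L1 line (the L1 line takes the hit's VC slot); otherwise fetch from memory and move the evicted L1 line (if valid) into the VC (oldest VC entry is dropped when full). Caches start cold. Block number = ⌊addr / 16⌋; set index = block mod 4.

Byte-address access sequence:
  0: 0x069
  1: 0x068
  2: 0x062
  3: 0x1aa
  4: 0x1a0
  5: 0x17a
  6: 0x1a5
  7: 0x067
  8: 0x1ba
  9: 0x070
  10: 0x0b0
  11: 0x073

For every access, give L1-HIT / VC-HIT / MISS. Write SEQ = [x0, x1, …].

SEQ = [MISS, L1-HIT, L1-HIT, MISS, L1-HIT, MISS, L1-HIT, VC-HIT, MISS, MISS, MISS, VC-HIT]

  [0] addr=0x69 blk=6 s=2: MISS | VC []
  [1] addr=0x68 blk=6 s=2: L1-HIT | VC []
  [2] addr=0x62 blk=6 s=2: L1-HIT | VC []
  [3] addr=0x1aa blk=26 s=2: MISS | VC [6]
  [4] addr=0x1a0 blk=26 s=2: L1-HIT | VC [6]
  [5] addr=0x17a blk=23 s=3: MISS | VC [6]
  [6] addr=0x1a5 blk=26 s=2: L1-HIT | VC [6]
  [7] addr=0x67 blk=6 s=2: VC-HIT | VC [26]
  [8] addr=0x1ba blk=27 s=3: MISS | VC [26, 23]
  [9] addr=0x70 blk=7 s=3: MISS | VC [26, 23, 27]
  [10] addr=0xb0 blk=11 s=3: MISS | VC [26, 23, 27, 7]
  [11] addr=0x73 blk=7 s=3: VC-HIT | VC [26, 23, 27, 11]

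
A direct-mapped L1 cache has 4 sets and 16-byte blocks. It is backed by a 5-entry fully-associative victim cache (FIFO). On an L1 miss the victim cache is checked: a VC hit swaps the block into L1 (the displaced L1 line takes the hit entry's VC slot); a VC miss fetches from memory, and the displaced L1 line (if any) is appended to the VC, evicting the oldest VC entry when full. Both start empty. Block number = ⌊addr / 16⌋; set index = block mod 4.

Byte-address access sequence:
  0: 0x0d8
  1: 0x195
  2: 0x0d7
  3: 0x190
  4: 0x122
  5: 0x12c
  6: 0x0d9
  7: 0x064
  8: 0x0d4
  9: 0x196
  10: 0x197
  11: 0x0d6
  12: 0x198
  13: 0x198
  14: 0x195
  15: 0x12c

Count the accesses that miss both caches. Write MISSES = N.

#0 0xd8→b13/s1 MISS; vc=[]
#1 0x195→b25/s1 MISS; vc=[13]
#2 0xd7→b13/s1 VC-HIT; vc=[25]
#3 0x190→b25/s1 VC-HIT; vc=[13]
#4 0x122→b18/s2 MISS; vc=[13]
#5 0x12c→b18/s2 L1-HIT; vc=[13]
#6 0xd9→b13/s1 VC-HIT; vc=[25]
#7 0x64→b6/s2 MISS; vc=[25,18]
#8 0xd4→b13/s1 L1-HIT; vc=[25,18]
#9 0x196→b25/s1 VC-HIT; vc=[13,18]
#10 0x197→b25/s1 L1-HIT; vc=[13,18]
#11 0xd6→b13/s1 VC-HIT; vc=[25,18]
#12 0x198→b25/s1 VC-HIT; vc=[13,18]
#13 0x198→b25/s1 L1-HIT; vc=[13,18]
#14 0x195→b25/s1 L1-HIT; vc=[13,18]
#15 0x12c→b18/s2 VC-HIT; vc=[13,6]

MISSES = 4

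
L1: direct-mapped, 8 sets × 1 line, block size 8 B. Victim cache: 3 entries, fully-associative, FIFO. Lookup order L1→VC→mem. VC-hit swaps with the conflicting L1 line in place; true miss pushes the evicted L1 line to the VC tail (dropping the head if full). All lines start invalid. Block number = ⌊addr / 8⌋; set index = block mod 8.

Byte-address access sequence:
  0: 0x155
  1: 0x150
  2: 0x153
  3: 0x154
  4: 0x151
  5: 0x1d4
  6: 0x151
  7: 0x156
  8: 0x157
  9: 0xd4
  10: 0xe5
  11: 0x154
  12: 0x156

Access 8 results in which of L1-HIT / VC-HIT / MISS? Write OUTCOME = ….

0: 0x155 (blk 42, set 2) → MISS  vc=[]
1: 0x150 (blk 42, set 2) → L1-HIT  vc=[]
2: 0x153 (blk 42, set 2) → L1-HIT  vc=[]
3: 0x154 (blk 42, set 2) → L1-HIT  vc=[]
4: 0x151 (blk 42, set 2) → L1-HIT  vc=[]
5: 0x1d4 (blk 58, set 2) → MISS  vc=[42]
6: 0x151 (blk 42, set 2) → VC-HIT  vc=[58]
7: 0x156 (blk 42, set 2) → L1-HIT  vc=[58]
8: 0x157 (blk 42, set 2) → L1-HIT  vc=[58]
9: 0xd4 (blk 26, set 2) → MISS  vc=[58, 42]
10: 0xe5 (blk 28, set 4) → MISS  vc=[58, 42]
11: 0x154 (blk 42, set 2) → VC-HIT  vc=[58, 26]
12: 0x156 (blk 42, set 2) → L1-HIT  vc=[58, 26]

OUTCOME = L1-HIT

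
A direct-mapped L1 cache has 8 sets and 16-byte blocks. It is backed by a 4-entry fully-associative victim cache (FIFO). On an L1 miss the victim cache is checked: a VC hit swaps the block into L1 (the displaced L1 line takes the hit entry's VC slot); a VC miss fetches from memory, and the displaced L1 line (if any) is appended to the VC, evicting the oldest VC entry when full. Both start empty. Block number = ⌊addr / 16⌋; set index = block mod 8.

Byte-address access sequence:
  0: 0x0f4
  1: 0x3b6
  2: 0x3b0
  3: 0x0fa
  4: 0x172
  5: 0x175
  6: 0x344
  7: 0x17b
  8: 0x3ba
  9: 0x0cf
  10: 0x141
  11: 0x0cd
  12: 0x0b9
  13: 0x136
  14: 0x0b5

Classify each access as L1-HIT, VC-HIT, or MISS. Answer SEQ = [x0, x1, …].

  [0] addr=0xf4 blk=15 s=7: MISS | VC []
  [1] addr=0x3b6 blk=59 s=3: MISS | VC []
  [2] addr=0x3b0 blk=59 s=3: L1-HIT | VC []
  [3] addr=0xfa blk=15 s=7: L1-HIT | VC []
  [4] addr=0x172 blk=23 s=7: MISS | VC [15]
  [5] addr=0x175 blk=23 s=7: L1-HIT | VC [15]
  [6] addr=0x344 blk=52 s=4: MISS | VC [15]
  [7] addr=0x17b blk=23 s=7: L1-HIT | VC [15]
  [8] addr=0x3ba blk=59 s=3: L1-HIT | VC [15]
  [9] addr=0xcf blk=12 s=4: MISS | VC [15, 52]
  [10] addr=0x141 blk=20 s=4: MISS | VC [15, 52, 12]
  [11] addr=0xcd blk=12 s=4: VC-HIT | VC [15, 52, 20]
  [12] addr=0xb9 blk=11 s=3: MISS | VC [15, 52, 20, 59]
  [13] addr=0x136 blk=19 s=3: MISS | VC [52, 20, 59, 11]
  [14] addr=0xb5 blk=11 s=3: VC-HIT | VC [52, 20, 59, 19]

SEQ = [MISS, MISS, L1-HIT, L1-HIT, MISS, L1-HIT, MISS, L1-HIT, L1-HIT, MISS, MISS, VC-HIT, MISS, MISS, VC-HIT]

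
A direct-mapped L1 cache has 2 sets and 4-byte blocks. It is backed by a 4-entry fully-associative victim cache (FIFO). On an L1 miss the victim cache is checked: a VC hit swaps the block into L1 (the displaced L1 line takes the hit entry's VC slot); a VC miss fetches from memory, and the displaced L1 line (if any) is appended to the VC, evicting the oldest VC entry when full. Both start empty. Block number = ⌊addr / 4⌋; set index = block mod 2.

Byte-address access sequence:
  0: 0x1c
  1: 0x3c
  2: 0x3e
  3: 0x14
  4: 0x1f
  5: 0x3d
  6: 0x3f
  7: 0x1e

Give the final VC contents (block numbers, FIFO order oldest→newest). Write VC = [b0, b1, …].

0: 0x1c (blk 7, set 1) → MISS  vc=[]
1: 0x3c (blk 15, set 1) → MISS  vc=[7]
2: 0x3e (blk 15, set 1) → L1-HIT  vc=[7]
3: 0x14 (blk 5, set 1) → MISS  vc=[7, 15]
4: 0x1f (blk 7, set 1) → VC-HIT  vc=[5, 15]
5: 0x3d (blk 15, set 1) → VC-HIT  vc=[5, 7]
6: 0x3f (blk 15, set 1) → L1-HIT  vc=[5, 7]
7: 0x1e (blk 7, set 1) → VC-HIT  vc=[5, 15]

VC = [5, 15]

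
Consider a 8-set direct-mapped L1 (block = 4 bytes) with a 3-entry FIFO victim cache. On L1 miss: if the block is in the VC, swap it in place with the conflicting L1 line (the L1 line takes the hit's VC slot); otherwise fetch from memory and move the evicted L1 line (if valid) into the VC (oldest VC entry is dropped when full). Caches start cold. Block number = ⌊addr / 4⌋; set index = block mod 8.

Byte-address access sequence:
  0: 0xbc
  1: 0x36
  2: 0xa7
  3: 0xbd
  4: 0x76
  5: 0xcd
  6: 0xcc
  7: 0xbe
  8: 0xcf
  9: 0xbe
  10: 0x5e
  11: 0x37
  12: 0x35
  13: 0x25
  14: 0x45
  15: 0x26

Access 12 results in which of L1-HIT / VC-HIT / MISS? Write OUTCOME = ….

OUTCOME = L1-HIT

0: 0xbc (blk 47, set 7) → MISS  vc=[]
1: 0x36 (blk 13, set 5) → MISS  vc=[]
2: 0xa7 (blk 41, set 1) → MISS  vc=[]
3: 0xbd (blk 47, set 7) → L1-HIT  vc=[]
4: 0x76 (blk 29, set 5) → MISS  vc=[13]
5: 0xcd (blk 51, set 3) → MISS  vc=[13]
6: 0xcc (blk 51, set 3) → L1-HIT  vc=[13]
7: 0xbe (blk 47, set 7) → L1-HIT  vc=[13]
8: 0xcf (blk 51, set 3) → L1-HIT  vc=[13]
9: 0xbe (blk 47, set 7) → L1-HIT  vc=[13]
10: 0x5e (blk 23, set 7) → MISS  vc=[13, 47]
11: 0x37 (blk 13, set 5) → VC-HIT  vc=[29, 47]
12: 0x35 (blk 13, set 5) → L1-HIT  vc=[29, 47]
13: 0x25 (blk 9, set 1) → MISS  vc=[29, 47, 41]
14: 0x45 (blk 17, set 1) → MISS  vc=[47, 41, 9]
15: 0x26 (blk 9, set 1) → VC-HIT  vc=[47, 41, 17]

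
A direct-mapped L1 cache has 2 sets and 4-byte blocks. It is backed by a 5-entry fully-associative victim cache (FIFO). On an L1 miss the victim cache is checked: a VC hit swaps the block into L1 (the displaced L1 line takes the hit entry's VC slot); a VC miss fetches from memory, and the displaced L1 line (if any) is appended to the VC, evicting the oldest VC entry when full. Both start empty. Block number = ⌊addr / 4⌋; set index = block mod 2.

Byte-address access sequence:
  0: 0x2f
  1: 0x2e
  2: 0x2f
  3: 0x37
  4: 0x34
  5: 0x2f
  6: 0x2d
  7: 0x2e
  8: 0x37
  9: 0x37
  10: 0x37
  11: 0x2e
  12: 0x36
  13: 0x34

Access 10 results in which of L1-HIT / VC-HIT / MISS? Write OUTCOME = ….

  [0] addr=0x2f blk=11 s=1: MISS | VC []
  [1] addr=0x2e blk=11 s=1: L1-HIT | VC []
  [2] addr=0x2f blk=11 s=1: L1-HIT | VC []
  [3] addr=0x37 blk=13 s=1: MISS | VC [11]
  [4] addr=0x34 blk=13 s=1: L1-HIT | VC [11]
  [5] addr=0x2f blk=11 s=1: VC-HIT | VC [13]
  [6] addr=0x2d blk=11 s=1: L1-HIT | VC [13]
  [7] addr=0x2e blk=11 s=1: L1-HIT | VC [13]
  [8] addr=0x37 blk=13 s=1: VC-HIT | VC [11]
  [9] addr=0x37 blk=13 s=1: L1-HIT | VC [11]
  [10] addr=0x37 blk=13 s=1: L1-HIT | VC [11]
  [11] addr=0x2e blk=11 s=1: VC-HIT | VC [13]
  [12] addr=0x36 blk=13 s=1: VC-HIT | VC [11]
  [13] addr=0x34 blk=13 s=1: L1-HIT | VC [11]

OUTCOME = L1-HIT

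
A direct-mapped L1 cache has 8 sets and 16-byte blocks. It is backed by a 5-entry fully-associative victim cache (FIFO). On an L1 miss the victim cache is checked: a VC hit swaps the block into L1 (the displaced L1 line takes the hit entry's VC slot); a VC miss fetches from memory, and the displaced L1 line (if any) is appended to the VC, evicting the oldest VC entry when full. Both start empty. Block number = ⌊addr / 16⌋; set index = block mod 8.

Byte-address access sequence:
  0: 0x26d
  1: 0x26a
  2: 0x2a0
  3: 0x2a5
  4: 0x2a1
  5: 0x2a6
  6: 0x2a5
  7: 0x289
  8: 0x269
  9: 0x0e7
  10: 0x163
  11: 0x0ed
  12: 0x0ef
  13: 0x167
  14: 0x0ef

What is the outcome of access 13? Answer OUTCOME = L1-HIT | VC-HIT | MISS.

OUTCOME = VC-HIT

#0 0x26d→b38/s6 MISS; vc=[]
#1 0x26a→b38/s6 L1-HIT; vc=[]
#2 0x2a0→b42/s2 MISS; vc=[]
#3 0x2a5→b42/s2 L1-HIT; vc=[]
#4 0x2a1→b42/s2 L1-HIT; vc=[]
#5 0x2a6→b42/s2 L1-HIT; vc=[]
#6 0x2a5→b42/s2 L1-HIT; vc=[]
#7 0x289→b40/s0 MISS; vc=[]
#8 0x269→b38/s6 L1-HIT; vc=[]
#9 0xe7→b14/s6 MISS; vc=[38]
#10 0x163→b22/s6 MISS; vc=[38,14]
#11 0xed→b14/s6 VC-HIT; vc=[38,22]
#12 0xef→b14/s6 L1-HIT; vc=[38,22]
#13 0x167→b22/s6 VC-HIT; vc=[38,14]
#14 0xef→b14/s6 VC-HIT; vc=[38,22]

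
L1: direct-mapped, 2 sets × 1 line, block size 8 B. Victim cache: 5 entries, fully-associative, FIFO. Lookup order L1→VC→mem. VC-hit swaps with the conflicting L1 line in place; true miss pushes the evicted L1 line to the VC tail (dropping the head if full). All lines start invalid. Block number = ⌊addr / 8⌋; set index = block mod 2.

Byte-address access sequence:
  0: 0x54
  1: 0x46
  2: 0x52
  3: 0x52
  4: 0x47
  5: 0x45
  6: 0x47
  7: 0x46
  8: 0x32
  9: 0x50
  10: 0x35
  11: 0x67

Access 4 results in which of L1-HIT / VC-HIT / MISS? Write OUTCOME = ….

OUTCOME = VC-HIT

  [0] addr=0x54 blk=10 s=0: MISS | VC []
  [1] addr=0x46 blk=8 s=0: MISS | VC [10]
  [2] addr=0x52 blk=10 s=0: VC-HIT | VC [8]
  [3] addr=0x52 blk=10 s=0: L1-HIT | VC [8]
  [4] addr=0x47 blk=8 s=0: VC-HIT | VC [10]
  [5] addr=0x45 blk=8 s=0: L1-HIT | VC [10]
  [6] addr=0x47 blk=8 s=0: L1-HIT | VC [10]
  [7] addr=0x46 blk=8 s=0: L1-HIT | VC [10]
  [8] addr=0x32 blk=6 s=0: MISS | VC [10, 8]
  [9] addr=0x50 blk=10 s=0: VC-HIT | VC [6, 8]
  [10] addr=0x35 blk=6 s=0: VC-HIT | VC [10, 8]
  [11] addr=0x67 blk=12 s=0: MISS | VC [10, 8, 6]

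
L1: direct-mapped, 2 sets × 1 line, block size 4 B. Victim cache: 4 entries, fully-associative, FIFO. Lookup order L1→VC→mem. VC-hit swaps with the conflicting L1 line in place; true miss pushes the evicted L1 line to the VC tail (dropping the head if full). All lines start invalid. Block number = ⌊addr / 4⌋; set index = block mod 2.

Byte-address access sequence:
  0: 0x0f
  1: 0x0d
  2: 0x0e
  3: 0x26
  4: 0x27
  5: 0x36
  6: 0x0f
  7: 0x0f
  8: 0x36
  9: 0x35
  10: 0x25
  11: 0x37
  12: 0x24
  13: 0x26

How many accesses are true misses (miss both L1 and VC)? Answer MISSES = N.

  [0] addr=0xf blk=3 s=1: MISS | VC []
  [1] addr=0xd blk=3 s=1: L1-HIT | VC []
  [2] addr=0xe blk=3 s=1: L1-HIT | VC []
  [3] addr=0x26 blk=9 s=1: MISS | VC [3]
  [4] addr=0x27 blk=9 s=1: L1-HIT | VC [3]
  [5] addr=0x36 blk=13 s=1: MISS | VC [3, 9]
  [6] addr=0xf blk=3 s=1: VC-HIT | VC [13, 9]
  [7] addr=0xf blk=3 s=1: L1-HIT | VC [13, 9]
  [8] addr=0x36 blk=13 s=1: VC-HIT | VC [3, 9]
  [9] addr=0x35 blk=13 s=1: L1-HIT | VC [3, 9]
  [10] addr=0x25 blk=9 s=1: VC-HIT | VC [3, 13]
  [11] addr=0x37 blk=13 s=1: VC-HIT | VC [3, 9]
  [12] addr=0x24 blk=9 s=1: VC-HIT | VC [3, 13]
  [13] addr=0x26 blk=9 s=1: L1-HIT | VC [3, 13]

MISSES = 3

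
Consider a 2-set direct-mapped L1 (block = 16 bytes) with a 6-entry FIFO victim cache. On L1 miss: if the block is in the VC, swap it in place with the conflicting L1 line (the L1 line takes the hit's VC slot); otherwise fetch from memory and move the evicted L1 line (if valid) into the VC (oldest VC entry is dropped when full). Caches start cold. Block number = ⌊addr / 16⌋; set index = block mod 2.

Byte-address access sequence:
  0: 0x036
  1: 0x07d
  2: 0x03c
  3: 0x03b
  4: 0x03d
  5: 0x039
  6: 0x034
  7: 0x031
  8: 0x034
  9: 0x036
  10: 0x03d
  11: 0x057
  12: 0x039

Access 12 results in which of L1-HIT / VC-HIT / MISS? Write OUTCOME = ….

#0 0x36→b3/s1 MISS; vc=[]
#1 0x7d→b7/s1 MISS; vc=[3]
#2 0x3c→b3/s1 VC-HIT; vc=[7]
#3 0x3b→b3/s1 L1-HIT; vc=[7]
#4 0x3d→b3/s1 L1-HIT; vc=[7]
#5 0x39→b3/s1 L1-HIT; vc=[7]
#6 0x34→b3/s1 L1-HIT; vc=[7]
#7 0x31→b3/s1 L1-HIT; vc=[7]
#8 0x34→b3/s1 L1-HIT; vc=[7]
#9 0x36→b3/s1 L1-HIT; vc=[7]
#10 0x3d→b3/s1 L1-HIT; vc=[7]
#11 0x57→b5/s1 MISS; vc=[7,3]
#12 0x39→b3/s1 VC-HIT; vc=[7,5]

OUTCOME = VC-HIT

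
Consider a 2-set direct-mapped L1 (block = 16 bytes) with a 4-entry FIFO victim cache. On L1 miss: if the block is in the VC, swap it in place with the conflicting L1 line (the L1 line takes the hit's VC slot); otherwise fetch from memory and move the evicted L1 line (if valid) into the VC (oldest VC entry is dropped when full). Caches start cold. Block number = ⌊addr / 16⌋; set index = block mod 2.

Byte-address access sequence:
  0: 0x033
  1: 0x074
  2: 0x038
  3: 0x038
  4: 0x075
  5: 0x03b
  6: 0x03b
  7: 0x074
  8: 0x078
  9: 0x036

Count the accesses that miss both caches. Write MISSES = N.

  [0] addr=0x33 blk=3 s=1: MISS | VC []
  [1] addr=0x74 blk=7 s=1: MISS | VC [3]
  [2] addr=0x38 blk=3 s=1: VC-HIT | VC [7]
  [3] addr=0x38 blk=3 s=1: L1-HIT | VC [7]
  [4] addr=0x75 blk=7 s=1: VC-HIT | VC [3]
  [5] addr=0x3b blk=3 s=1: VC-HIT | VC [7]
  [6] addr=0x3b blk=3 s=1: L1-HIT | VC [7]
  [7] addr=0x74 blk=7 s=1: VC-HIT | VC [3]
  [8] addr=0x78 blk=7 s=1: L1-HIT | VC [3]
  [9] addr=0x36 blk=3 s=1: VC-HIT | VC [7]

MISSES = 2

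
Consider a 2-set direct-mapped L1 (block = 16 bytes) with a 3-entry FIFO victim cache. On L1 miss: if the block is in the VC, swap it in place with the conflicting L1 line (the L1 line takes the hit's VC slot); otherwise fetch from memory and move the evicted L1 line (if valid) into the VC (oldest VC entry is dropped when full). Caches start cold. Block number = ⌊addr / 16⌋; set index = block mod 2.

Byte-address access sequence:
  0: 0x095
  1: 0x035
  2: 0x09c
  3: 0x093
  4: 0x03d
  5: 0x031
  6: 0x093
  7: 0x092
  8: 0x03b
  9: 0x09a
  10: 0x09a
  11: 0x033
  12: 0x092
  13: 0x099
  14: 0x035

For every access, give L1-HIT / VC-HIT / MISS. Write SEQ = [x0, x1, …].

  [0] addr=0x95 blk=9 s=1: MISS | VC []
  [1] addr=0x35 blk=3 s=1: MISS | VC [9]
  [2] addr=0x9c blk=9 s=1: VC-HIT | VC [3]
  [3] addr=0x93 blk=9 s=1: L1-HIT | VC [3]
  [4] addr=0x3d blk=3 s=1: VC-HIT | VC [9]
  [5] addr=0x31 blk=3 s=1: L1-HIT | VC [9]
  [6] addr=0x93 blk=9 s=1: VC-HIT | VC [3]
  [7] addr=0x92 blk=9 s=1: L1-HIT | VC [3]
  [8] addr=0x3b blk=3 s=1: VC-HIT | VC [9]
  [9] addr=0x9a blk=9 s=1: VC-HIT | VC [3]
  [10] addr=0x9a blk=9 s=1: L1-HIT | VC [3]
  [11] addr=0x33 blk=3 s=1: VC-HIT | VC [9]
  [12] addr=0x92 blk=9 s=1: VC-HIT | VC [3]
  [13] addr=0x99 blk=9 s=1: L1-HIT | VC [3]
  [14] addr=0x35 blk=3 s=1: VC-HIT | VC [9]

SEQ = [MISS, MISS, VC-HIT, L1-HIT, VC-HIT, L1-HIT, VC-HIT, L1-HIT, VC-HIT, VC-HIT, L1-HIT, VC-HIT, VC-HIT, L1-HIT, VC-HIT]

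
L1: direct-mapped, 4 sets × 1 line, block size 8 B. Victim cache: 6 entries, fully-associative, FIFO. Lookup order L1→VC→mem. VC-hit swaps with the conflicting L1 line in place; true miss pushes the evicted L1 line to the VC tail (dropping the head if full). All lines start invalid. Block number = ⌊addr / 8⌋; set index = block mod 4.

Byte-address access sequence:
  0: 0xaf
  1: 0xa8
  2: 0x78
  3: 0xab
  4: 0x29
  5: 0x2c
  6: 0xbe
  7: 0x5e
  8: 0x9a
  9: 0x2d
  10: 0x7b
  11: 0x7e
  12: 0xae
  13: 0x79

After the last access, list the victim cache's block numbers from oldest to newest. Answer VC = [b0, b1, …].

VC = [5, 19, 23, 11]

#0 0xaf→b21/s1 MISS; vc=[]
#1 0xa8→b21/s1 L1-HIT; vc=[]
#2 0x78→b15/s3 MISS; vc=[]
#3 0xab→b21/s1 L1-HIT; vc=[]
#4 0x29→b5/s1 MISS; vc=[21]
#5 0x2c→b5/s1 L1-HIT; vc=[21]
#6 0xbe→b23/s3 MISS; vc=[21,15]
#7 0x5e→b11/s3 MISS; vc=[21,15,23]
#8 0x9a→b19/s3 MISS; vc=[21,15,23,11]
#9 0x2d→b5/s1 L1-HIT; vc=[21,15,23,11]
#10 0x7b→b15/s3 VC-HIT; vc=[21,19,23,11]
#11 0x7e→b15/s3 L1-HIT; vc=[21,19,23,11]
#12 0xae→b21/s1 VC-HIT; vc=[5,19,23,11]
#13 0x79→b15/s3 L1-HIT; vc=[5,19,23,11]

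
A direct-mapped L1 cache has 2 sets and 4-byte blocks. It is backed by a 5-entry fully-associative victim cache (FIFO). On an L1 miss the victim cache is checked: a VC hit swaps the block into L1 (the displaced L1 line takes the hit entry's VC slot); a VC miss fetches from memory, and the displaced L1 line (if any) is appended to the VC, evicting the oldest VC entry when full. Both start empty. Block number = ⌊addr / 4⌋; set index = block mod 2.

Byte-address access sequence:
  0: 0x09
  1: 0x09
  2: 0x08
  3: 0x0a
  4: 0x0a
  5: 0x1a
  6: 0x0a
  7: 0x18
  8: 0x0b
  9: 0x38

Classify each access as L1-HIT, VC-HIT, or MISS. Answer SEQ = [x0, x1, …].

  [0] addr=0x9 blk=2 s=0: MISS | VC []
  [1] addr=0x9 blk=2 s=0: L1-HIT | VC []
  [2] addr=0x8 blk=2 s=0: L1-HIT | VC []
  [3] addr=0xa blk=2 s=0: L1-HIT | VC []
  [4] addr=0xa blk=2 s=0: L1-HIT | VC []
  [5] addr=0x1a blk=6 s=0: MISS | VC [2]
  [6] addr=0xa blk=2 s=0: VC-HIT | VC [6]
  [7] addr=0x18 blk=6 s=0: VC-HIT | VC [2]
  [8] addr=0xb blk=2 s=0: VC-HIT | VC [6]
  [9] addr=0x38 blk=14 s=0: MISS | VC [6, 2]

SEQ = [MISS, L1-HIT, L1-HIT, L1-HIT, L1-HIT, MISS, VC-HIT, VC-HIT, VC-HIT, MISS]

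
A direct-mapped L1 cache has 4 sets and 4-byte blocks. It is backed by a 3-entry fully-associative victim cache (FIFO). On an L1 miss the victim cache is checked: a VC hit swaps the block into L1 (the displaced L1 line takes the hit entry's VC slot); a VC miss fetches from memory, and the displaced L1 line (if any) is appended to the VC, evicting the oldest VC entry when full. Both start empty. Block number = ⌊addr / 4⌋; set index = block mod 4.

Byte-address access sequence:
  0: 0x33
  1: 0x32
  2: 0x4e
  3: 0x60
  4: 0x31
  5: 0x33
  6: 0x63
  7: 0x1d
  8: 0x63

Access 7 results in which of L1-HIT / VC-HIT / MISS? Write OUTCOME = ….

OUTCOME = MISS

  [0] addr=0x33 blk=12 s=0: MISS | VC []
  [1] addr=0x32 blk=12 s=0: L1-HIT | VC []
  [2] addr=0x4e blk=19 s=3: MISS | VC []
  [3] addr=0x60 blk=24 s=0: MISS | VC [12]
  [4] addr=0x31 blk=12 s=0: VC-HIT | VC [24]
  [5] addr=0x33 blk=12 s=0: L1-HIT | VC [24]
  [6] addr=0x63 blk=24 s=0: VC-HIT | VC [12]
  [7] addr=0x1d blk=7 s=3: MISS | VC [12, 19]
  [8] addr=0x63 blk=24 s=0: L1-HIT | VC [12, 19]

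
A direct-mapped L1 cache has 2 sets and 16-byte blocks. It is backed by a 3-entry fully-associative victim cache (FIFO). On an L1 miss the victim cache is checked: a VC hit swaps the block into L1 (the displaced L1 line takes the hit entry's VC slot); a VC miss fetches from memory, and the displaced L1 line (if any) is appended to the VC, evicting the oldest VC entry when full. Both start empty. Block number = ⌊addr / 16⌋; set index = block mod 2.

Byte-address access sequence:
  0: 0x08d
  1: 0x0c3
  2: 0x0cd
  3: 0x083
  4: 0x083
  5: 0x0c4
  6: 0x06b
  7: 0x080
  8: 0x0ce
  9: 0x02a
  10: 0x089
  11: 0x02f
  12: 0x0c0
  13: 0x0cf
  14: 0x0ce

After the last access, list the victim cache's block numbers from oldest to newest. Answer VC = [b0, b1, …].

VC = [6, 8, 2]

0: 0x8d (blk 8, set 0) → MISS  vc=[]
1: 0xc3 (blk 12, set 0) → MISS  vc=[8]
2: 0xcd (blk 12, set 0) → L1-HIT  vc=[8]
3: 0x83 (blk 8, set 0) → VC-HIT  vc=[12]
4: 0x83 (blk 8, set 0) → L1-HIT  vc=[12]
5: 0xc4 (blk 12, set 0) → VC-HIT  vc=[8]
6: 0x6b (blk 6, set 0) → MISS  vc=[8, 12]
7: 0x80 (blk 8, set 0) → VC-HIT  vc=[6, 12]
8: 0xce (blk 12, set 0) → VC-HIT  vc=[6, 8]
9: 0x2a (blk 2, set 0) → MISS  vc=[6, 8, 12]
10: 0x89 (blk 8, set 0) → VC-HIT  vc=[6, 2, 12]
11: 0x2f (blk 2, set 0) → VC-HIT  vc=[6, 8, 12]
12: 0xc0 (blk 12, set 0) → VC-HIT  vc=[6, 8, 2]
13: 0xcf (blk 12, set 0) → L1-HIT  vc=[6, 8, 2]
14: 0xce (blk 12, set 0) → L1-HIT  vc=[6, 8, 2]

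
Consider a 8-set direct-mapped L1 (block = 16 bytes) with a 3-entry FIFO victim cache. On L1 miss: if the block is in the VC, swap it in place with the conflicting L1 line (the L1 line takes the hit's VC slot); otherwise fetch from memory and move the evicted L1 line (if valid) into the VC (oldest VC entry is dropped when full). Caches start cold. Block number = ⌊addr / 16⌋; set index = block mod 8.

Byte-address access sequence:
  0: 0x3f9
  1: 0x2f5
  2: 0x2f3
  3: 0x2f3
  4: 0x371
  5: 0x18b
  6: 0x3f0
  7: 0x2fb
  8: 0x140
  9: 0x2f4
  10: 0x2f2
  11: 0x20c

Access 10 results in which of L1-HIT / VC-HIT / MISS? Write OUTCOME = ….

#0 0x3f9→b63/s7 MISS; vc=[]
#1 0x2f5→b47/s7 MISS; vc=[63]
#2 0x2f3→b47/s7 L1-HIT; vc=[63]
#3 0x2f3→b47/s7 L1-HIT; vc=[63]
#4 0x371→b55/s7 MISS; vc=[63,47]
#5 0x18b→b24/s0 MISS; vc=[63,47]
#6 0x3f0→b63/s7 VC-HIT; vc=[55,47]
#7 0x2fb→b47/s7 VC-HIT; vc=[55,63]
#8 0x140→b20/s4 MISS; vc=[55,63]
#9 0x2f4→b47/s7 L1-HIT; vc=[55,63]
#10 0x2f2→b47/s7 L1-HIT; vc=[55,63]
#11 0x20c→b32/s0 MISS; vc=[55,63,24]

OUTCOME = L1-HIT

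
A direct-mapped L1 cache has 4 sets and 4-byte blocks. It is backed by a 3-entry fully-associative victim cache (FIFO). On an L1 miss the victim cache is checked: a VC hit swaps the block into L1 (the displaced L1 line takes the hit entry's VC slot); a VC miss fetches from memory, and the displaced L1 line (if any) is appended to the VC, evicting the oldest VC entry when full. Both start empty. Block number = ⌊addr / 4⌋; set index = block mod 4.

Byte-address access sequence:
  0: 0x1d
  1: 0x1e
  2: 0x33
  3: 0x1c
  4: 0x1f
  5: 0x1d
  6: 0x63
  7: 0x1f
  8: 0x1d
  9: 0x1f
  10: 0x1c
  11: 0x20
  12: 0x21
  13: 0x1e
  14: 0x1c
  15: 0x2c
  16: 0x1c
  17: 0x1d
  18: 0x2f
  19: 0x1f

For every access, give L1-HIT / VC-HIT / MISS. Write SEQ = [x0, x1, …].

SEQ = [MISS, L1-HIT, MISS, L1-HIT, L1-HIT, L1-HIT, MISS, L1-HIT, L1-HIT, L1-HIT, L1-HIT, MISS, L1-HIT, L1-HIT, L1-HIT, MISS, VC-HIT, L1-HIT, VC-HIT, VC-HIT]

  [0] addr=0x1d blk=7 s=3: MISS | VC []
  [1] addr=0x1e blk=7 s=3: L1-HIT | VC []
  [2] addr=0x33 blk=12 s=0: MISS | VC []
  [3] addr=0x1c blk=7 s=3: L1-HIT | VC []
  [4] addr=0x1f blk=7 s=3: L1-HIT | VC []
  [5] addr=0x1d blk=7 s=3: L1-HIT | VC []
  [6] addr=0x63 blk=24 s=0: MISS | VC [12]
  [7] addr=0x1f blk=7 s=3: L1-HIT | VC [12]
  [8] addr=0x1d blk=7 s=3: L1-HIT | VC [12]
  [9] addr=0x1f blk=7 s=3: L1-HIT | VC [12]
  [10] addr=0x1c blk=7 s=3: L1-HIT | VC [12]
  [11] addr=0x20 blk=8 s=0: MISS | VC [12, 24]
  [12] addr=0x21 blk=8 s=0: L1-HIT | VC [12, 24]
  [13] addr=0x1e blk=7 s=3: L1-HIT | VC [12, 24]
  [14] addr=0x1c blk=7 s=3: L1-HIT | VC [12, 24]
  [15] addr=0x2c blk=11 s=3: MISS | VC [12, 24, 7]
  [16] addr=0x1c blk=7 s=3: VC-HIT | VC [12, 24, 11]
  [17] addr=0x1d blk=7 s=3: L1-HIT | VC [12, 24, 11]
  [18] addr=0x2f blk=11 s=3: VC-HIT | VC [12, 24, 7]
  [19] addr=0x1f blk=7 s=3: VC-HIT | VC [12, 24, 11]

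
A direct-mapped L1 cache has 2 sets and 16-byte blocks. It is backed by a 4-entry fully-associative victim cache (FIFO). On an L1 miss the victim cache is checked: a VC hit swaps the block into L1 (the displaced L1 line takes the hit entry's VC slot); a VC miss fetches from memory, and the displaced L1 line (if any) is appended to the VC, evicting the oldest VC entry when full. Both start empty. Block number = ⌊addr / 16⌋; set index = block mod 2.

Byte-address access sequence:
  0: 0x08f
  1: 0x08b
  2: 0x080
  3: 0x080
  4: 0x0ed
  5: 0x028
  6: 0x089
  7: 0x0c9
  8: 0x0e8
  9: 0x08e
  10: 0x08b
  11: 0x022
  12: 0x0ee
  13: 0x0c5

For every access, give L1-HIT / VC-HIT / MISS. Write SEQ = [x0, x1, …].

SEQ = [MISS, L1-HIT, L1-HIT, L1-HIT, MISS, MISS, VC-HIT, MISS, VC-HIT, VC-HIT, L1-HIT, VC-HIT, VC-HIT, VC-HIT]

0: 0x8f (blk 8, set 0) → MISS  vc=[]
1: 0x8b (blk 8, set 0) → L1-HIT  vc=[]
2: 0x80 (blk 8, set 0) → L1-HIT  vc=[]
3: 0x80 (blk 8, set 0) → L1-HIT  vc=[]
4: 0xed (blk 14, set 0) → MISS  vc=[8]
5: 0x28 (blk 2, set 0) → MISS  vc=[8, 14]
6: 0x89 (blk 8, set 0) → VC-HIT  vc=[2, 14]
7: 0xc9 (blk 12, set 0) → MISS  vc=[2, 14, 8]
8: 0xe8 (blk 14, set 0) → VC-HIT  vc=[2, 12, 8]
9: 0x8e (blk 8, set 0) → VC-HIT  vc=[2, 12, 14]
10: 0x8b (blk 8, set 0) → L1-HIT  vc=[2, 12, 14]
11: 0x22 (blk 2, set 0) → VC-HIT  vc=[8, 12, 14]
12: 0xee (blk 14, set 0) → VC-HIT  vc=[8, 12, 2]
13: 0xc5 (blk 12, set 0) → VC-HIT  vc=[8, 14, 2]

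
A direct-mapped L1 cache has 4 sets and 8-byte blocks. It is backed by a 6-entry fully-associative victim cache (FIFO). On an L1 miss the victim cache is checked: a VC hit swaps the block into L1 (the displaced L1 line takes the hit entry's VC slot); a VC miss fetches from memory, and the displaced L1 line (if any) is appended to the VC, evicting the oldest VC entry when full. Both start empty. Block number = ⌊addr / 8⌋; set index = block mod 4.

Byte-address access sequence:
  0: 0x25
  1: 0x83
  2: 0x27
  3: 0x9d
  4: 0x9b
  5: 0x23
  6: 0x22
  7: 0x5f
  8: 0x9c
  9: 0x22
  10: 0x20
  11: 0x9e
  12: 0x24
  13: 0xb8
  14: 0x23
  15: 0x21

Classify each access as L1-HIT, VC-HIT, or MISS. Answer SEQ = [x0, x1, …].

0: 0x25 (blk 4, set 0) → MISS  vc=[]
1: 0x83 (blk 16, set 0) → MISS  vc=[4]
2: 0x27 (blk 4, set 0) → VC-HIT  vc=[16]
3: 0x9d (blk 19, set 3) → MISS  vc=[16]
4: 0x9b (blk 19, set 3) → L1-HIT  vc=[16]
5: 0x23 (blk 4, set 0) → L1-HIT  vc=[16]
6: 0x22 (blk 4, set 0) → L1-HIT  vc=[16]
7: 0x5f (blk 11, set 3) → MISS  vc=[16, 19]
8: 0x9c (blk 19, set 3) → VC-HIT  vc=[16, 11]
9: 0x22 (blk 4, set 0) → L1-HIT  vc=[16, 11]
10: 0x20 (blk 4, set 0) → L1-HIT  vc=[16, 11]
11: 0x9e (blk 19, set 3) → L1-HIT  vc=[16, 11]
12: 0x24 (blk 4, set 0) → L1-HIT  vc=[16, 11]
13: 0xb8 (blk 23, set 3) → MISS  vc=[16, 11, 19]
14: 0x23 (blk 4, set 0) → L1-HIT  vc=[16, 11, 19]
15: 0x21 (blk 4, set 0) → L1-HIT  vc=[16, 11, 19]

SEQ = [MISS, MISS, VC-HIT, MISS, L1-HIT, L1-HIT, L1-HIT, MISS, VC-HIT, L1-HIT, L1-HIT, L1-HIT, L1-HIT, MISS, L1-HIT, L1-HIT]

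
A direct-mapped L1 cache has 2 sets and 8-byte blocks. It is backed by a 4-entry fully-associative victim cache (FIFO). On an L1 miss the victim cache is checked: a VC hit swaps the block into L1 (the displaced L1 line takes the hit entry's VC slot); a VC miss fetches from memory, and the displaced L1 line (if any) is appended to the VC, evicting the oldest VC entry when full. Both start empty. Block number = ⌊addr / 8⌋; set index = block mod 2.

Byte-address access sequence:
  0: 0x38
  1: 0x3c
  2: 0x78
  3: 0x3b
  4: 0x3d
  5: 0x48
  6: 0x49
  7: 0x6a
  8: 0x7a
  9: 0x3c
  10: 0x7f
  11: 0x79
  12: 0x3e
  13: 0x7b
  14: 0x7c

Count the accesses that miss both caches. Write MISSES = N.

0: 0x38 (blk 7, set 1) → MISS  vc=[]
1: 0x3c (blk 7, set 1) → L1-HIT  vc=[]
2: 0x78 (blk 15, set 1) → MISS  vc=[7]
3: 0x3b (blk 7, set 1) → VC-HIT  vc=[15]
4: 0x3d (blk 7, set 1) → L1-HIT  vc=[15]
5: 0x48 (blk 9, set 1) → MISS  vc=[15, 7]
6: 0x49 (blk 9, set 1) → L1-HIT  vc=[15, 7]
7: 0x6a (blk 13, set 1) → MISS  vc=[15, 7, 9]
8: 0x7a (blk 15, set 1) → VC-HIT  vc=[13, 7, 9]
9: 0x3c (blk 7, set 1) → VC-HIT  vc=[13, 15, 9]
10: 0x7f (blk 15, set 1) → VC-HIT  vc=[13, 7, 9]
11: 0x79 (blk 15, set 1) → L1-HIT  vc=[13, 7, 9]
12: 0x3e (blk 7, set 1) → VC-HIT  vc=[13, 15, 9]
13: 0x7b (blk 15, set 1) → VC-HIT  vc=[13, 7, 9]
14: 0x7c (blk 15, set 1) → L1-HIT  vc=[13, 7, 9]

MISSES = 4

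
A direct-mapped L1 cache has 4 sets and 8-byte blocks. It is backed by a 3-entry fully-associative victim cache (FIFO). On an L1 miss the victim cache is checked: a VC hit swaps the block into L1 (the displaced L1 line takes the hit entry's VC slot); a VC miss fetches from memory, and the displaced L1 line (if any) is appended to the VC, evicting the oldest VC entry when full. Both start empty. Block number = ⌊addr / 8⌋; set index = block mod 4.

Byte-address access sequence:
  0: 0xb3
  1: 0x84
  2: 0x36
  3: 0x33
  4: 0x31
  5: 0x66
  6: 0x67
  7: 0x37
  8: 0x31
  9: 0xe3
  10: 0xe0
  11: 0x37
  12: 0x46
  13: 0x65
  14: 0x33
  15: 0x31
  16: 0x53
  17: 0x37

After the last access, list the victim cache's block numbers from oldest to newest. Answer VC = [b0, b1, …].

#0 0xb3→b22/s2 MISS; vc=[]
#1 0x84→b16/s0 MISS; vc=[]
#2 0x36→b6/s2 MISS; vc=[22]
#3 0x33→b6/s2 L1-HIT; vc=[22]
#4 0x31→b6/s2 L1-HIT; vc=[22]
#5 0x66→b12/s0 MISS; vc=[22,16]
#6 0x67→b12/s0 L1-HIT; vc=[22,16]
#7 0x37→b6/s2 L1-HIT; vc=[22,16]
#8 0x31→b6/s2 L1-HIT; vc=[22,16]
#9 0xe3→b28/s0 MISS; vc=[22,16,12]
#10 0xe0→b28/s0 L1-HIT; vc=[22,16,12]
#11 0x37→b6/s2 L1-HIT; vc=[22,16,12]
#12 0x46→b8/s0 MISS; vc=[16,12,28]
#13 0x65→b12/s0 VC-HIT; vc=[16,8,28]
#14 0x33→b6/s2 L1-HIT; vc=[16,8,28]
#15 0x31→b6/s2 L1-HIT; vc=[16,8,28]
#16 0x53→b10/s2 MISS; vc=[8,28,6]
#17 0x37→b6/s2 VC-HIT; vc=[8,28,10]

VC = [8, 28, 10]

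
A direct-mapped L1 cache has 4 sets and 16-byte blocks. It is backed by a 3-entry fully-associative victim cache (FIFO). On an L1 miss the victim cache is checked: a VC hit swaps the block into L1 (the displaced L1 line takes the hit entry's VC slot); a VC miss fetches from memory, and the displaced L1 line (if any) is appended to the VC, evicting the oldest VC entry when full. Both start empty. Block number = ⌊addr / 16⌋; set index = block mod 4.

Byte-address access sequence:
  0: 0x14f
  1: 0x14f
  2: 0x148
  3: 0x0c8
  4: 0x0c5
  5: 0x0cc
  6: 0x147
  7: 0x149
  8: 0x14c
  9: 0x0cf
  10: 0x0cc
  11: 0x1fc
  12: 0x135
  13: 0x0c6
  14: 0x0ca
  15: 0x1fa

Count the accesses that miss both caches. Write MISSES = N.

MISSES = 4

0: 0x14f (blk 20, set 0) → MISS  vc=[]
1: 0x14f (blk 20, set 0) → L1-HIT  vc=[]
2: 0x148 (blk 20, set 0) → L1-HIT  vc=[]
3: 0xc8 (blk 12, set 0) → MISS  vc=[20]
4: 0xc5 (blk 12, set 0) → L1-HIT  vc=[20]
5: 0xcc (blk 12, set 0) → L1-HIT  vc=[20]
6: 0x147 (blk 20, set 0) → VC-HIT  vc=[12]
7: 0x149 (blk 20, set 0) → L1-HIT  vc=[12]
8: 0x14c (blk 20, set 0) → L1-HIT  vc=[12]
9: 0xcf (blk 12, set 0) → VC-HIT  vc=[20]
10: 0xcc (blk 12, set 0) → L1-HIT  vc=[20]
11: 0x1fc (blk 31, set 3) → MISS  vc=[20]
12: 0x135 (blk 19, set 3) → MISS  vc=[20, 31]
13: 0xc6 (blk 12, set 0) → L1-HIT  vc=[20, 31]
14: 0xca (blk 12, set 0) → L1-HIT  vc=[20, 31]
15: 0x1fa (blk 31, set 3) → VC-HIT  vc=[20, 19]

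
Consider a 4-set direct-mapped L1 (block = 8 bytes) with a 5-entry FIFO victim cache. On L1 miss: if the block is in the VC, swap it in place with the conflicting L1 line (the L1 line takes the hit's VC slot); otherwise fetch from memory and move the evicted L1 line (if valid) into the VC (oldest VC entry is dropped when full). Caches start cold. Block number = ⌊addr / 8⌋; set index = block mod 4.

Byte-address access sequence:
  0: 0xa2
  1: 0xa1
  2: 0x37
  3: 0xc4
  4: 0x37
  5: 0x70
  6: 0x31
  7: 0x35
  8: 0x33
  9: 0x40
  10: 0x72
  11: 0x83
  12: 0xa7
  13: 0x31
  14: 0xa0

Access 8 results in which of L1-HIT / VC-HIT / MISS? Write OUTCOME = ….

0: 0xa2 (blk 20, set 0) → MISS  vc=[]
1: 0xa1 (blk 20, set 0) → L1-HIT  vc=[]
2: 0x37 (blk 6, set 2) → MISS  vc=[]
3: 0xc4 (blk 24, set 0) → MISS  vc=[20]
4: 0x37 (blk 6, set 2) → L1-HIT  vc=[20]
5: 0x70 (blk 14, set 2) → MISS  vc=[20, 6]
6: 0x31 (blk 6, set 2) → VC-HIT  vc=[20, 14]
7: 0x35 (blk 6, set 2) → L1-HIT  vc=[20, 14]
8: 0x33 (blk 6, set 2) → L1-HIT  vc=[20, 14]
9: 0x40 (blk 8, set 0) → MISS  vc=[20, 14, 24]
10: 0x72 (blk 14, set 2) → VC-HIT  vc=[20, 6, 24]
11: 0x83 (blk 16, set 0) → MISS  vc=[20, 6, 24, 8]
12: 0xa7 (blk 20, set 0) → VC-HIT  vc=[16, 6, 24, 8]
13: 0x31 (blk 6, set 2) → VC-HIT  vc=[16, 14, 24, 8]
14: 0xa0 (blk 20, set 0) → L1-HIT  vc=[16, 14, 24, 8]

OUTCOME = L1-HIT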